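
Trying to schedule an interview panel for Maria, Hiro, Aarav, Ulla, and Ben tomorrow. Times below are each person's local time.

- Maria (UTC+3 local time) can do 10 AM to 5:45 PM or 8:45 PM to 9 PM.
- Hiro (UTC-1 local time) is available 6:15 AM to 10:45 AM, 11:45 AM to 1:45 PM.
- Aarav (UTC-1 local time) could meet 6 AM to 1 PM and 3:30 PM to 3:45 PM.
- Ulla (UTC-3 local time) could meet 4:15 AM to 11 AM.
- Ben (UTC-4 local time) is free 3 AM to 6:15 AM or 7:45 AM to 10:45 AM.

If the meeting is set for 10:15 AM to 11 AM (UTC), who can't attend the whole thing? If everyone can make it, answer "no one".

Ben

Maria in UTC: 07:00-14:45, 17:45-18:00 (subtract 3h to convert from UTC+3).
Hiro in UTC: 07:15-11:45, 12:45-14:45 (add 1h to convert from UTC-1).
Aarav in UTC: 07:00-14:00, 16:30-16:45 (add 1h to convert from UTC-1).
Ulla in UTC: 07:15-14:00 (add 3h to convert from UTC-3).
Ben in UTC: 07:00-10:15, 11:45-14:45 (add 4h to convert from UTC-4).
Maria: free for 10:15-11:00. Hiro: free for 10:15-11:00. Aarav: free for 10:15-11:00. Ulla: free for 10:15-11:00. Ben: not fully free for 10:15-11:00.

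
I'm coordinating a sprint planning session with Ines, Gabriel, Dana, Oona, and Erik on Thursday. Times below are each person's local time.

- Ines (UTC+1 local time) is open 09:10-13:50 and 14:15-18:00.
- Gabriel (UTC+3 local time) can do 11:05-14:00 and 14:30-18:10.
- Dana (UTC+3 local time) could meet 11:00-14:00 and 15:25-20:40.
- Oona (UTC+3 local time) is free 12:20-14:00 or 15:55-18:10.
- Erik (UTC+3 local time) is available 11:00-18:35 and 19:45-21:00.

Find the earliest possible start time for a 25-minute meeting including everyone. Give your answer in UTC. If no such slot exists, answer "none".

Ines in UTC: 08:10-12:50, 13:15-17:00 (subtract 1h to convert from UTC+1).
Gabriel in UTC: 08:05-11:00, 11:30-15:10 (subtract 3h to convert from UTC+3).
Dana in UTC: 08:00-11:00, 12:25-17:40 (subtract 3h to convert from UTC+3).
Oona in UTC: 09:20-11:00, 12:55-15:10 (subtract 3h to convert from UTC+3).
Erik in UTC: 08:00-15:35, 16:45-18:00 (subtract 3h to convert from UTC+3).
Ines ∩ Gabriel: 08:10-11:00, 11:30-12:50, 13:15-15:10.
Ines ∩ Gabriel ∩ Dana: 08:10-11:00, 12:25-12:50, 13:15-15:10.
Ines ∩ Gabriel ∩ Dana ∩ Oona: 09:20-11:00, 13:15-15:10.
Ines ∩ Gabriel ∩ Dana ∩ Oona ∩ Erik: 09:20-11:00, 13:15-15:10.
Those are the intersection windows.
The first common window of at least 25 minutes is 09:20-11:00, so the earliest start is 09:20.

09:20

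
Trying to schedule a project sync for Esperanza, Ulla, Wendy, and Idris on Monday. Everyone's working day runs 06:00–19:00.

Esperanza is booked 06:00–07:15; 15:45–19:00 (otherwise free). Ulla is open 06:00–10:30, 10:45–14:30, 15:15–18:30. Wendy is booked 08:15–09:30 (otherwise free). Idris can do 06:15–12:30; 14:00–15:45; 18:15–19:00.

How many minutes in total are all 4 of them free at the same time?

Esperanza free: 07:15-15:45 (invert busy blocks within the working day).
Ulla free: 06:00-10:30, 10:45-14:30, 15:15-18:30.
Wendy free: 06:00-08:15, 09:30-19:00 (invert busy blocks within the working day).
Idris free: 06:15-12:30, 14:00-15:45, 18:15-19:00.
Esperanza ∩ Ulla: 07:15-10:30, 10:45-14:30, 15:15-15:45.
Esperanza ∩ Ulla ∩ Wendy: 07:15-08:15, 09:30-10:30, 10:45-14:30, 15:15-15:45.
Esperanza ∩ Ulla ∩ Wendy ∩ Idris: 07:15-08:15, 09:30-10:30, 10:45-12:30, 14:00-14:30, 15:15-15:45.
So the common availability across everyone is 07:15-08:15, 09:30-10:30, 10:45-12:30, 14:00-14:30, 15:15-15:45.
Summing the common windows: 60 + 60 + 105 + 30 + 30 = 285 minutes.

285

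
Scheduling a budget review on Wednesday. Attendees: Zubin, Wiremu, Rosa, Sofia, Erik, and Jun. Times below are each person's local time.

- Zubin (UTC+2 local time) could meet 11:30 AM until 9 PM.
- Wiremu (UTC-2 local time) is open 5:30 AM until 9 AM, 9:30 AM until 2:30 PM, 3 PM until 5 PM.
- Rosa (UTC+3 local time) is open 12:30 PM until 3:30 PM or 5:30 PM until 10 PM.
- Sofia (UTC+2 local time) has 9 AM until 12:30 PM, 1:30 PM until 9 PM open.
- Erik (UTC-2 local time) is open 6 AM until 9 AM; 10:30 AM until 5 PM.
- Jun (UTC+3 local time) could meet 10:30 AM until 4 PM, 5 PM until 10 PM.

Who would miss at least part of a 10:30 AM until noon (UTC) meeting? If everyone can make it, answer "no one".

Zubin in UTC: 09:30-19:00 (subtract 2h to convert from UTC+2).
Wiremu in UTC: 07:30-11:00, 11:30-16:30, 17:00-19:00 (add 2h to convert from UTC-2).
Rosa in UTC: 09:30-12:30, 14:30-19:00 (subtract 3h to convert from UTC+3).
Sofia in UTC: 07:00-10:30, 11:30-19:00 (subtract 2h to convert from UTC+2).
Erik in UTC: 08:00-11:00, 12:30-19:00 (add 2h to convert from UTC-2).
Jun in UTC: 07:30-13:00, 14:00-19:00 (subtract 3h to convert from UTC+3).
Zubin: free for 10:30-12:00. Wiremu: not fully free for 10:30-12:00. Rosa: free for 10:30-12:00. Sofia: not fully free for 10:30-12:00. Erik: not fully free for 10:30-12:00. Jun: free for 10:30-12:00.

Erik, Sofia, Wiremu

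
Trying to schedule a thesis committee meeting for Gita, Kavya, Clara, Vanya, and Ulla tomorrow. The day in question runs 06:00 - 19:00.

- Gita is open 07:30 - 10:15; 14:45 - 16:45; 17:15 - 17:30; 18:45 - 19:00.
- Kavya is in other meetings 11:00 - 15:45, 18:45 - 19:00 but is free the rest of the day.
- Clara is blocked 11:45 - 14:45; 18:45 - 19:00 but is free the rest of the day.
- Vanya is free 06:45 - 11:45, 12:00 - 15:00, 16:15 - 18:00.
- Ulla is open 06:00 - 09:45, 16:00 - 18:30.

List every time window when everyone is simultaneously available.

Gita free: 07:30-10:15, 14:45-16:45, 17:15-17:30, 18:45-19:00.
Kavya free: 06:00-11:00, 15:45-18:45 (invert busy blocks within the working day).
Clara free: 06:00-11:45, 14:45-18:45 (invert busy blocks within the working day).
Vanya free: 06:45-11:45, 12:00-15:00, 16:15-18:00.
Ulla free: 06:00-09:45, 16:00-18:30.
Gita ∩ Kavya: 07:30-10:15, 15:45-16:45, 17:15-17:30.
Gita ∩ Kavya ∩ Clara: 07:30-10:15, 15:45-16:45, 17:15-17:30.
Gita ∩ Kavya ∩ Clara ∩ Vanya: 07:30-10:15, 16:15-16:45, 17:15-17:30.
Gita ∩ Kavya ∩ Clara ∩ Vanya ∩ Ulla: 07:30-09:45, 16:15-16:45, 17:15-17:30.

07:30-09:45, 16:15-16:45, 17:15-17:30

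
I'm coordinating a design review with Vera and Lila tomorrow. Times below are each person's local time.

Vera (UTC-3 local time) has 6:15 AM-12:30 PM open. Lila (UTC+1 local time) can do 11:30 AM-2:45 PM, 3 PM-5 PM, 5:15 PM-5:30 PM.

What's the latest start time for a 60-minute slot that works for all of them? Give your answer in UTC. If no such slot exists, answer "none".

Vera in UTC: 09:15-15:30 (add 3h to convert from UTC-3).
Lila in UTC: 10:30-13:45, 14:00-16:00, 16:15-16:30 (subtract 1h to convert from UTC+1).
Vera ∩ Lila: 10:30-13:45, 14:00-15:30.
The last common window of at least 60 minutes is 14:00-15:30; a 60-minute meeting can start as late as 14:30 and still end by 15:30.

14:30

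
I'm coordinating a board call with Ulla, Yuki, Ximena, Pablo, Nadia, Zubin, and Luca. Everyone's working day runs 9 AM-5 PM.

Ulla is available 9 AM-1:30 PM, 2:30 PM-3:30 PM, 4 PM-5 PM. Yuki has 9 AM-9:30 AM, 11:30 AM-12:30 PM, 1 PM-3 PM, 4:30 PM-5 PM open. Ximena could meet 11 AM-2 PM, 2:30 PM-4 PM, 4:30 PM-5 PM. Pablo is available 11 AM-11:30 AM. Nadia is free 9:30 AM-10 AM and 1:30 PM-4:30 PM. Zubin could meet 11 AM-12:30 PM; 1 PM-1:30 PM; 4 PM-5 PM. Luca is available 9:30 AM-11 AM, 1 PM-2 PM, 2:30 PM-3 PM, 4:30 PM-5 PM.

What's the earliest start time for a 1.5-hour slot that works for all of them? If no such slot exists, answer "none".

none

Ulla ∩ Yuki: 09:00-09:30, 11:30-12:30, 13:00-13:30, 14:30-15:00, 16:30-17:00.
Ulla ∩ Yuki ∩ Ximena: 11:30-12:30, 13:00-13:30, 14:30-15:00, 16:30-17:00.
Ulla ∩ Yuki ∩ Ximena ∩ Pablo: ∅.
Ulla ∩ Yuki ∩ Ximena ∩ Pablo ∩ Nadia: ∅.
Ulla ∩ Yuki ∩ Ximena ∩ Pablo ∩ Nadia ∩ Zubin: ∅.
Ulla ∩ Yuki ∩ Ximena ∩ Pablo ∩ Nadia ∩ Zubin ∩ Luca: ∅.
There is no time when everyone is free.
No common window is at least 90 minutes long.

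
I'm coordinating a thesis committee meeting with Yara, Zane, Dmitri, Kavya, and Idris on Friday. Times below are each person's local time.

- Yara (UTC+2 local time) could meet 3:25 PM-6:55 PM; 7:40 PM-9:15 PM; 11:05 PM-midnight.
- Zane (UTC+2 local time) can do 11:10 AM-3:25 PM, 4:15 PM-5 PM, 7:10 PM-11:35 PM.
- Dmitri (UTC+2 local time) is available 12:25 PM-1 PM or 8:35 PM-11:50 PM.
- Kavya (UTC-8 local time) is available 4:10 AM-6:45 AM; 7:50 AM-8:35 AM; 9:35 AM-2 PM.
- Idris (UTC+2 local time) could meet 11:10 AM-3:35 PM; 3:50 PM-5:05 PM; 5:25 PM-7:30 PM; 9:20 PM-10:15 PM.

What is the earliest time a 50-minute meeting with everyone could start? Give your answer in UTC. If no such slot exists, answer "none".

Yara in UTC: 13:25-16:55, 17:40-19:15, 21:05-22:00 (subtract 2h to convert from UTC+2).
Zane in UTC: 09:10-13:25, 14:15-15:00, 17:10-21:35 (subtract 2h to convert from UTC+2).
Dmitri in UTC: 10:25-11:00, 18:35-21:50 (subtract 2h to convert from UTC+2).
Kavya in UTC: 12:10-14:45, 15:50-16:35, 17:35-22:00 (add 8h to convert from UTC-8).
Idris in UTC: 09:10-13:35, 13:50-15:05, 15:25-17:30, 19:20-20:15 (subtract 2h to convert from UTC+2).
Yara ∩ Zane: 14:15-15:00, 17:40-19:15, 21:05-21:35.
Yara ∩ Zane ∩ Dmitri: 18:35-19:15, 21:05-21:35.
Yara ∩ Zane ∩ Dmitri ∩ Kavya: 18:35-19:15, 21:05-21:35.
Yara ∩ Zane ∩ Dmitri ∩ Kavya ∩ Idris: ∅.
There is no time when everyone is free.
No common window is at least 50 minutes long.

none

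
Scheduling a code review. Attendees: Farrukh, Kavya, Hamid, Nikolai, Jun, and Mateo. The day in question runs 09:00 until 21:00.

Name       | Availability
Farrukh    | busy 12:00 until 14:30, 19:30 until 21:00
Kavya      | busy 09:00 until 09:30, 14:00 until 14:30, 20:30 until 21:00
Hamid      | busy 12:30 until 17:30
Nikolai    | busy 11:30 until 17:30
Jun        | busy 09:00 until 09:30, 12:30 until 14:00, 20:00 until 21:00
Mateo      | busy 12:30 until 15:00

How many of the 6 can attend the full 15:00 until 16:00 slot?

4

Farrukh free: 09:00-12:00, 14:30-19:30 (invert busy blocks within the working day).
Kavya free: 09:30-14:00, 14:30-20:30 (invert busy blocks within the working day).
Hamid free: 09:00-12:30, 17:30-21:00 (invert busy blocks within the working day).
Nikolai free: 09:00-11:30, 17:30-21:00 (invert busy blocks within the working day).
Jun free: 09:30-12:30, 14:00-20:00 (invert busy blocks within the working day).
Mateo free: 09:00-12:30, 15:00-21:00 (invert busy blocks within the working day).
Farrukh, Kavya, Jun, and Mateo can make the full 15:00-16:00 slot — that's 4.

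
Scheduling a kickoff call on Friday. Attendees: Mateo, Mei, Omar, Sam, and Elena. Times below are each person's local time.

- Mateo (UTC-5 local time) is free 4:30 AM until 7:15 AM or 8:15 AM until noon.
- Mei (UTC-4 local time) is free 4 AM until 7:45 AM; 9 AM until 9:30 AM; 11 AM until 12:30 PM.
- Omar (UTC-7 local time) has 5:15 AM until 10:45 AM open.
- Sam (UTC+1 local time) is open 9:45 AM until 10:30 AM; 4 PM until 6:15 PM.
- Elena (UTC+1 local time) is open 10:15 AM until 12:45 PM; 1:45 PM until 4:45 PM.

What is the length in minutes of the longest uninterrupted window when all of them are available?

Mateo in UTC: 09:30-12:15, 13:15-17:00 (add 5h to convert from UTC-5).
Mei in UTC: 08:00-11:45, 13:00-13:30, 15:00-16:30 (add 4h to convert from UTC-4).
Omar in UTC: 12:15-17:45 (add 7h to convert from UTC-7).
Sam in UTC: 08:45-09:30, 15:00-17:15 (subtract 1h to convert from UTC+1).
Elena in UTC: 09:15-11:45, 12:45-15:45 (subtract 1h to convert from UTC+1).
Mateo ∩ Mei: 09:30-11:45, 13:15-13:30, 15:00-16:30.
Mateo ∩ Mei ∩ Omar: 13:15-13:30, 15:00-16:30.
Mateo ∩ Mei ∩ Omar ∩ Sam: 15:00-16:30.
Mateo ∩ Mei ∩ Omar ∩ Sam ∩ Elena: 15:00-15:45.
Those are the intersection windows.
The longest is 15:00-15:45 at 45 minutes.

45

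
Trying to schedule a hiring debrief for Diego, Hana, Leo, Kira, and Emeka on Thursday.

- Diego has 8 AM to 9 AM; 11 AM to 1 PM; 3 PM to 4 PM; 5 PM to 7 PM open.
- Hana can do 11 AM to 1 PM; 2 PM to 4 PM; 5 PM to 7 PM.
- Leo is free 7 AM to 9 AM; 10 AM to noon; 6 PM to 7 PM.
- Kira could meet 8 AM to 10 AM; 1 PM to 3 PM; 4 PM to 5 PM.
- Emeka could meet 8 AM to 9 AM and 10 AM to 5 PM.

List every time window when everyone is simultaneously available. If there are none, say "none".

Diego ∩ Hana: 11:00-13:00, 15:00-16:00, 17:00-19:00.
Diego ∩ Hana ∩ Leo: 11:00-12:00, 18:00-19:00.
Diego ∩ Hana ∩ Leo ∩ Kira: ∅.
Diego ∩ Hana ∩ Leo ∩ Kira ∩ Emeka: ∅.
There is no time when everyone is free.

none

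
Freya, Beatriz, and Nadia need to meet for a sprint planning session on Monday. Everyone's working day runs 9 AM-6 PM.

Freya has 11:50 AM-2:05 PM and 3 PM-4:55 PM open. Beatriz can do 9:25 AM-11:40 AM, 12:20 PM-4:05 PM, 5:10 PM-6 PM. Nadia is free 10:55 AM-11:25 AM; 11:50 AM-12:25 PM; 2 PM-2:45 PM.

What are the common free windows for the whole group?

12:20-12:25, 14:00-14:05

Freya ∩ Beatriz: 12:20-14:05, 15:00-16:05.
Freya ∩ Beatriz ∩ Nadia: 12:20-12:25, 14:00-14:05.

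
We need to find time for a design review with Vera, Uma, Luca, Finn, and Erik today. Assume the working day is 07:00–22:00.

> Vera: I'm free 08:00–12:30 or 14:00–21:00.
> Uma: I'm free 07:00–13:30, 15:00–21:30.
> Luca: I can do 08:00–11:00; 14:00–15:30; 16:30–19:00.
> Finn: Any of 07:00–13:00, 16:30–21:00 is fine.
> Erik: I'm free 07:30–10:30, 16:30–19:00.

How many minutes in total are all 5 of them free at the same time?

300

Vera ∩ Uma: 08:00-12:30, 15:00-21:00.
Vera ∩ Uma ∩ Luca: 08:00-11:00, 15:00-15:30, 16:30-19:00.
Vera ∩ Uma ∩ Luca ∩ Finn: 08:00-11:00, 16:30-19:00.
Vera ∩ Uma ∩ Luca ∩ Finn ∩ Erik: 08:00-10:30, 16:30-19:00.
Summing the common windows: 150 + 150 = 300 minutes.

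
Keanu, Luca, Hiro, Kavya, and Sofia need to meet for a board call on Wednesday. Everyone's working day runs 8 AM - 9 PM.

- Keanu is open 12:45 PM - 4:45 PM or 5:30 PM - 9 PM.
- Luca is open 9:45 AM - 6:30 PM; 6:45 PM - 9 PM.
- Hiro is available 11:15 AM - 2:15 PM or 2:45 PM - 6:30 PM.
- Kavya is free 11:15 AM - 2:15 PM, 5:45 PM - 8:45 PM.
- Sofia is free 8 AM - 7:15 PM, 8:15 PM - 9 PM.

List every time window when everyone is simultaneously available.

Keanu ∩ Luca: 12:45-16:45, 17:30-18:30, 18:45-21:00.
Keanu ∩ Luca ∩ Hiro: 12:45-14:15, 14:45-16:45, 17:30-18:30.
Keanu ∩ Luca ∩ Hiro ∩ Kavya: 12:45-14:15, 17:45-18:30.
Keanu ∩ Luca ∩ Hiro ∩ Kavya ∩ Sofia: 12:45-14:15, 17:45-18:30.
So the common availability across everyone is 12:45-14:15, 17:45-18:30.

12:45-14:15, 17:45-18:30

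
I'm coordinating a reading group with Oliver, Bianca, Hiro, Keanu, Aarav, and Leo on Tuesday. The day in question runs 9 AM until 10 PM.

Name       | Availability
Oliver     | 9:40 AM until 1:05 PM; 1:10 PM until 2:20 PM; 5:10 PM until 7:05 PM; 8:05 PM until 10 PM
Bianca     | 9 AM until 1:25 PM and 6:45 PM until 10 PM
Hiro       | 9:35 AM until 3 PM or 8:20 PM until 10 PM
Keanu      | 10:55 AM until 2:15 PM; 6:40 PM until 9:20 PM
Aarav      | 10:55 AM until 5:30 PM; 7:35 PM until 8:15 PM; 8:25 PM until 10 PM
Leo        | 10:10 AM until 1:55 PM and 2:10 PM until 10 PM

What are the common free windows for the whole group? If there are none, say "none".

10:55-13:05, 13:10-13:25, 20:25-21:20

Oliver ∩ Bianca: 09:40-13:05, 13:10-13:25, 18:45-19:05, 20:05-22:00.
Oliver ∩ Bianca ∩ Hiro: 09:40-13:05, 13:10-13:25, 20:20-22:00.
Oliver ∩ Bianca ∩ Hiro ∩ Keanu: 10:55-13:05, 13:10-13:25, 20:20-21:20.
Oliver ∩ Bianca ∩ Hiro ∩ Keanu ∩ Aarav: 10:55-13:05, 13:10-13:25, 20:25-21:20.
Oliver ∩ Bianca ∩ Hiro ∩ Keanu ∩ Aarav ∩ Leo: 10:55-13:05, 13:10-13:25, 20:25-21:20.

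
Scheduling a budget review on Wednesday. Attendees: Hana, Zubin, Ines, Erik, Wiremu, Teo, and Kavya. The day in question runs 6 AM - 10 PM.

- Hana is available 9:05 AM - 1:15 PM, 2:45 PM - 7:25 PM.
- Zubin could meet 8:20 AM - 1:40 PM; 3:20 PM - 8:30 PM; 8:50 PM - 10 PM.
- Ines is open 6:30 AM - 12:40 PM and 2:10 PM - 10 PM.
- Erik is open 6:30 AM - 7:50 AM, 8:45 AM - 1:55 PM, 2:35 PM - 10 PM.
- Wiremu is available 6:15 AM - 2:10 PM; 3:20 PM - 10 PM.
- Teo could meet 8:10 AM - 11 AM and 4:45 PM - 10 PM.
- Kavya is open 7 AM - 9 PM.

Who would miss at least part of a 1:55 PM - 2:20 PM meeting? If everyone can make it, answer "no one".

Erik, Hana, Ines, Teo, Wiremu, Zubin

Hana: not fully free for 13:55-14:20. Zubin: not fully free for 13:55-14:20. Ines: not fully free for 13:55-14:20. Erik: not fully free for 13:55-14:20. Wiremu: not fully free for 13:55-14:20. Teo: not fully free for 13:55-14:20. Kavya: free for 13:55-14:20.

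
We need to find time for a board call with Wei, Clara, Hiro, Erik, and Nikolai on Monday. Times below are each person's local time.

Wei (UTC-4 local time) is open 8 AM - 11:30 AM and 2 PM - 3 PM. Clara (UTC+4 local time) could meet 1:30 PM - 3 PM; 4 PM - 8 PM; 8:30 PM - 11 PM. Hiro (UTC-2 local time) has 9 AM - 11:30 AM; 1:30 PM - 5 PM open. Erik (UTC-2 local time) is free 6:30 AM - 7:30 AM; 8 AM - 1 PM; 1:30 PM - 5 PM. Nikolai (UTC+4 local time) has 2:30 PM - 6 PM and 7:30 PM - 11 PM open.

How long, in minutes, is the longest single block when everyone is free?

90

Wei in UTC: 12:00-15:30, 18:00-19:00 (add 4h to convert from UTC-4).
Clara in UTC: 09:30-11:00, 12:00-16:00, 16:30-19:00 (subtract 4h to convert from UTC+4).
Hiro in UTC: 11:00-13:30, 15:30-19:00 (add 2h to convert from UTC-2).
Erik in UTC: 08:30-09:30, 10:00-15:00, 15:30-19:00 (add 2h to convert from UTC-2).
Nikolai in UTC: 10:30-14:00, 15:30-19:00 (subtract 4h to convert from UTC+4).
Wei ∩ Clara: 12:00-15:30, 18:00-19:00.
Wei ∩ Clara ∩ Hiro: 12:00-13:30, 18:00-19:00.
Wei ∩ Clara ∩ Hiro ∩ Erik: 12:00-13:30, 18:00-19:00.
Wei ∩ Clara ∩ Hiro ∩ Erik ∩ Nikolai: 12:00-13:30, 18:00-19:00.
The longest is 12:00-13:30 at 90 minutes.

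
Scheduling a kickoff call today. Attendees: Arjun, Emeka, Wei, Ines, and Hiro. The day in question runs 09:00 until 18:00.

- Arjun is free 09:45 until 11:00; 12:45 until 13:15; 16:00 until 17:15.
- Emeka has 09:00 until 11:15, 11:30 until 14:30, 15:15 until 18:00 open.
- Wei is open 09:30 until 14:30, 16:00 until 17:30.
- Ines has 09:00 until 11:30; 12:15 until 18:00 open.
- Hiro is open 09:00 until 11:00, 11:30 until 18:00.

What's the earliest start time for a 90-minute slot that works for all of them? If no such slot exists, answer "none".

Arjun ∩ Emeka: 09:45-11:00, 12:45-13:15, 16:00-17:15.
Arjun ∩ Emeka ∩ Wei: 09:45-11:00, 12:45-13:15, 16:00-17:15.
Arjun ∩ Emeka ∩ Wei ∩ Ines: 09:45-11:00, 12:45-13:15, 16:00-17:15.
Arjun ∩ Emeka ∩ Wei ∩ Ines ∩ Hiro: 09:45-11:00, 12:45-13:15, 16:00-17:15.
Those are the intersection windows.
No common window is at least 90 minutes long.

none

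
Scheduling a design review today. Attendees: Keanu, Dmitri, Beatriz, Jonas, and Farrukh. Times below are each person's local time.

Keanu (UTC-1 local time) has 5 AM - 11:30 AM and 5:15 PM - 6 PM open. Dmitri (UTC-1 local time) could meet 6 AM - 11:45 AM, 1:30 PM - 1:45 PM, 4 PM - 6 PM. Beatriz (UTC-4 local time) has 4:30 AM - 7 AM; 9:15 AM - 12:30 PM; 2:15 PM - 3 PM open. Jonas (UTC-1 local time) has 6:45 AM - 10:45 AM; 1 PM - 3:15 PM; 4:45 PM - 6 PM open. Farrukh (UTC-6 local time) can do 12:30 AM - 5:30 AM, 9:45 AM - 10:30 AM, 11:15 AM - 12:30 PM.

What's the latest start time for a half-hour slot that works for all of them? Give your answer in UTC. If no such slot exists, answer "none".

Keanu in UTC: 06:00-12:30, 18:15-19:00 (add 1h to convert from UTC-1).
Dmitri in UTC: 07:00-12:45, 14:30-14:45, 17:00-19:00 (add 1h to convert from UTC-1).
Beatriz in UTC: 08:30-11:00, 13:15-16:30, 18:15-19:00 (add 4h to convert from UTC-4).
Jonas in UTC: 07:45-11:45, 14:00-16:15, 17:45-19:00 (add 1h to convert from UTC-1).
Farrukh in UTC: 06:30-11:30, 15:45-16:30, 17:15-18:30 (add 6h to convert from UTC-6).
Keanu ∩ Dmitri: 07:00-12:30, 18:15-19:00.
Keanu ∩ Dmitri ∩ Beatriz: 08:30-11:00, 18:15-19:00.
Keanu ∩ Dmitri ∩ Beatriz ∩ Jonas: 08:30-11:00, 18:15-19:00.
Keanu ∩ Dmitri ∩ Beatriz ∩ Jonas ∩ Farrukh: 08:30-11:00, 18:15-18:30.
The last common window of at least 30 minutes is 08:30-11:00; a 30-minute meeting can start as late as 10:30 and still end by 11:00.

10:30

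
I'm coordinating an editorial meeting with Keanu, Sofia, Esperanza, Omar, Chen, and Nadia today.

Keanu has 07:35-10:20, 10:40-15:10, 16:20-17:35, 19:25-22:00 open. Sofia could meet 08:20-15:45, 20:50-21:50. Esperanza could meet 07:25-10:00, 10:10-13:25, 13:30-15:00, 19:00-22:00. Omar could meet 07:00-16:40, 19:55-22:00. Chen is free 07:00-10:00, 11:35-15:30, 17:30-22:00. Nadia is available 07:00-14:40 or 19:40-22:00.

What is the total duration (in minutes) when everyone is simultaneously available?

Keanu ∩ Sofia: 08:20-10:20, 10:40-15:10, 20:50-21:50.
Keanu ∩ Sofia ∩ Esperanza: 08:20-10:00, 10:10-10:20, 10:40-13:25, 13:30-15:00, 20:50-21:50.
Keanu ∩ Sofia ∩ Esperanza ∩ Omar: 08:20-10:00, 10:10-10:20, 10:40-13:25, 13:30-15:00, 20:50-21:50.
Keanu ∩ Sofia ∩ Esperanza ∩ Omar ∩ Chen: 08:20-10:00, 11:35-13:25, 13:30-15:00, 20:50-21:50.
Keanu ∩ Sofia ∩ Esperanza ∩ Omar ∩ Chen ∩ Nadia: 08:20-10:00, 11:35-13:25, 13:30-14:40, 20:50-21:50.
So the common availability across everyone is 08:20-10:00, 11:35-13:25, 13:30-14:40, 20:50-21:50.
Summing the common windows: 100 + 110 + 70 + 60 = 340 minutes.

340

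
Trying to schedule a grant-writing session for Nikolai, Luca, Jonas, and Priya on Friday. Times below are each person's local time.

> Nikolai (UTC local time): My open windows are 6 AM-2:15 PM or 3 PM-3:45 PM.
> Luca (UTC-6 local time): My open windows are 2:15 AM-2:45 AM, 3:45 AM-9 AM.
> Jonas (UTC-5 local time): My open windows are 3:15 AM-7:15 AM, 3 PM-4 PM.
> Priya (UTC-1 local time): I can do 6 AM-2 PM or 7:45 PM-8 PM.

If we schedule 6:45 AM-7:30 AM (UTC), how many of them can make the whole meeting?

Nikolai in UTC: 06:00-14:15, 15:00-15:45.
Luca in UTC: 08:15-08:45, 09:45-15:00 (add 6h to convert from UTC-6).
Jonas in UTC: 08:15-12:15, 20:00-21:00 (add 5h to convert from UTC-5).
Priya in UTC: 07:00-15:00, 20:45-21:00 (add 1h to convert from UTC-1).
Nikolai can make the full 06:45-07:30 slot — that's 1.

1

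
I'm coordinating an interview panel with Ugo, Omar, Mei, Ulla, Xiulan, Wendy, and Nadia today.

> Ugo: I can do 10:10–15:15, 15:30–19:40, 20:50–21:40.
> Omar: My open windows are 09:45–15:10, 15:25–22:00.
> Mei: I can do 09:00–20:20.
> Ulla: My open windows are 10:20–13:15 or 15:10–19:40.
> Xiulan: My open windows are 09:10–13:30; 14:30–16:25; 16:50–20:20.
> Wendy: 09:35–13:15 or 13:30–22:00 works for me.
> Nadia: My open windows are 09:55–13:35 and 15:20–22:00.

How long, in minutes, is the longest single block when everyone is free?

Ugo ∩ Omar: 10:10-15:10, 15:30-19:40, 20:50-21:40.
Ugo ∩ Omar ∩ Mei: 10:10-15:10, 15:30-19:40.
Ugo ∩ Omar ∩ Mei ∩ Ulla: 10:20-13:15, 15:30-19:40.
Ugo ∩ Omar ∩ Mei ∩ Ulla ∩ Xiulan: 10:20-13:15, 15:30-16:25, 16:50-19:40.
Ugo ∩ Omar ∩ Mei ∩ Ulla ∩ Xiulan ∩ Wendy: 10:20-13:15, 15:30-16:25, 16:50-19:40.
Ugo ∩ Omar ∩ Mei ∩ Ulla ∩ Xiulan ∩ Wendy ∩ Nadia: 10:20-13:15, 15:30-16:25, 16:50-19:40.
The longest is 10:20-13:15 at 175 minutes.

175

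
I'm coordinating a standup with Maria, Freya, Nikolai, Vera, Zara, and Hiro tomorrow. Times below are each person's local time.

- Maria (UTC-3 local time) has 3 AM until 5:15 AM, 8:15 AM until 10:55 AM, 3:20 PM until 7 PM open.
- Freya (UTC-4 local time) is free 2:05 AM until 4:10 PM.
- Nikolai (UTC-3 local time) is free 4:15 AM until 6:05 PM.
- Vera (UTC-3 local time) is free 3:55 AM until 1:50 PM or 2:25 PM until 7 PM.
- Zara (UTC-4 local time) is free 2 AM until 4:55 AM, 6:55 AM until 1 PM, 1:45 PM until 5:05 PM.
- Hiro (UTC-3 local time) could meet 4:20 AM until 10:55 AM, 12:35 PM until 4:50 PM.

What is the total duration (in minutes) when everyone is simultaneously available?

305

Maria in UTC: 06:00-08:15, 11:15-13:55, 18:20-22:00 (add 3h to convert from UTC-3).
Freya in UTC: 06:05-20:10 (add 4h to convert from UTC-4).
Nikolai in UTC: 07:15-21:05 (add 3h to convert from UTC-3).
Vera in UTC: 06:55-16:50, 17:25-22:00 (add 3h to convert from UTC-3).
Zara in UTC: 06:00-08:55, 10:55-17:00, 17:45-21:05 (add 4h to convert from UTC-4).
Hiro in UTC: 07:20-13:55, 15:35-19:50 (add 3h to convert from UTC-3).
Maria ∩ Freya: 06:05-08:15, 11:15-13:55, 18:20-20:10.
Maria ∩ Freya ∩ Nikolai: 07:15-08:15, 11:15-13:55, 18:20-20:10.
Maria ∩ Freya ∩ Nikolai ∩ Vera: 07:15-08:15, 11:15-13:55, 18:20-20:10.
Maria ∩ Freya ∩ Nikolai ∩ Vera ∩ Zara: 07:15-08:15, 11:15-13:55, 18:20-20:10.
Maria ∩ Freya ∩ Nikolai ∩ Vera ∩ Zara ∩ Hiro: 07:20-08:15, 11:15-13:55, 18:20-19:50.
Summing the common windows: 55 + 160 + 90 = 305 minutes.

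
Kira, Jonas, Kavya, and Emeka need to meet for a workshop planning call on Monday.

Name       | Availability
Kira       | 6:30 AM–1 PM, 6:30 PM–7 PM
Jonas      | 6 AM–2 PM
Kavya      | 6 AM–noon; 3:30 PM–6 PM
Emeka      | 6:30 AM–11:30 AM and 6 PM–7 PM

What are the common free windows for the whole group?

Kira ∩ Jonas: 06:30-13:00.
Kira ∩ Jonas ∩ Kavya: 06:30-12:00.
Kira ∩ Jonas ∩ Kavya ∩ Emeka: 06:30-11:30.
Those are the intersection windows.

06:30-11:30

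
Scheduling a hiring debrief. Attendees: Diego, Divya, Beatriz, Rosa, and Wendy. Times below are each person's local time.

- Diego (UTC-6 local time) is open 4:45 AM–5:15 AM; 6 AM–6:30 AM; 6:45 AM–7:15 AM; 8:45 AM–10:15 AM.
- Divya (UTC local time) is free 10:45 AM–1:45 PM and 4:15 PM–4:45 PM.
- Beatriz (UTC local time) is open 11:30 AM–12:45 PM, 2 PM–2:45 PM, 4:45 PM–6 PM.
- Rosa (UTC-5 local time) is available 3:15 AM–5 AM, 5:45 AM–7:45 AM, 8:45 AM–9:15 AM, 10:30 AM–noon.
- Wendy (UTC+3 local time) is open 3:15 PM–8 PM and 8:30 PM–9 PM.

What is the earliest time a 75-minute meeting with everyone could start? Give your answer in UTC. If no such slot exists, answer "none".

Diego in UTC: 10:45-11:15, 12:00-12:30, 12:45-13:15, 14:45-16:15 (add 6h to convert from UTC-6).
Divya in UTC: 10:45-13:45, 16:15-16:45.
Beatriz in UTC: 11:30-12:45, 14:00-14:45, 16:45-18:00.
Rosa in UTC: 08:15-10:00, 10:45-12:45, 13:45-14:15, 15:30-17:00 (add 5h to convert from UTC-5).
Wendy in UTC: 12:15-17:00, 17:30-18:00 (subtract 3h to convert from UTC+3).
Diego ∩ Divya: 10:45-11:15, 12:00-12:30, 12:45-13:15.
Diego ∩ Divya ∩ Beatriz: 12:00-12:30.
Diego ∩ Divya ∩ Beatriz ∩ Rosa: 12:00-12:30.
Diego ∩ Divya ∩ Beatriz ∩ Rosa ∩ Wendy: 12:15-12:30.
Those are the intersection windows.
No common window is at least 75 minutes long.

none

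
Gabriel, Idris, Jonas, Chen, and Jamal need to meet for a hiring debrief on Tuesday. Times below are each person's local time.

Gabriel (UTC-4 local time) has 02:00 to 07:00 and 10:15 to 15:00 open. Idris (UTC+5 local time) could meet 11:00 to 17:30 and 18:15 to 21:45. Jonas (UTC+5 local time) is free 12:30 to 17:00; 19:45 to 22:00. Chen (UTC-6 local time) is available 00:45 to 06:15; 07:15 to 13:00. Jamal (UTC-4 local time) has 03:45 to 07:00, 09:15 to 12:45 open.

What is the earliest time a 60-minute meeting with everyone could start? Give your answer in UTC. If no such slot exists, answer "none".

Gabriel in UTC: 06:00-11:00, 14:15-19:00 (add 4h to convert from UTC-4).
Idris in UTC: 06:00-12:30, 13:15-16:45 (subtract 5h to convert from UTC+5).
Jonas in UTC: 07:30-12:00, 14:45-17:00 (subtract 5h to convert from UTC+5).
Chen in UTC: 06:45-12:15, 13:15-19:00 (add 6h to convert from UTC-6).
Jamal in UTC: 07:45-11:00, 13:15-16:45 (add 4h to convert from UTC-4).
Gabriel ∩ Idris: 06:00-11:00, 14:15-16:45.
Gabriel ∩ Idris ∩ Jonas: 07:30-11:00, 14:45-16:45.
Gabriel ∩ Idris ∩ Jonas ∩ Chen: 07:30-11:00, 14:45-16:45.
Gabriel ∩ Idris ∩ Jonas ∩ Chen ∩ Jamal: 07:45-11:00, 14:45-16:45.
The first common window of at least 60 minutes is 07:45-11:00, so the earliest start is 07:45.

07:45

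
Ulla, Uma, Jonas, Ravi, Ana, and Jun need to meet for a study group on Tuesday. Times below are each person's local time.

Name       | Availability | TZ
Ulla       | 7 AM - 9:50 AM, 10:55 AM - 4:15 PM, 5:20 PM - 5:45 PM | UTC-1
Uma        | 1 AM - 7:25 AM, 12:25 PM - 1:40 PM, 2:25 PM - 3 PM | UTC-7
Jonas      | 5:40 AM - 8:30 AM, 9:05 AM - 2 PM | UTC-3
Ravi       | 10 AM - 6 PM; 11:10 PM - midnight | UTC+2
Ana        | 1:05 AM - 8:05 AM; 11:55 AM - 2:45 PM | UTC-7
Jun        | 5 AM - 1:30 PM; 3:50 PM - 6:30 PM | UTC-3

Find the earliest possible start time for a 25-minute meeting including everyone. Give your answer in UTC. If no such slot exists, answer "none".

Ulla in UTC: 08:00-10:50, 11:55-17:15, 18:20-18:45 (add 1h to convert from UTC-1).
Uma in UTC: 08:00-14:25, 19:25-20:40, 21:25-22:00 (add 7h to convert from UTC-7).
Jonas in UTC: 08:40-11:30, 12:05-17:00 (add 3h to convert from UTC-3).
Ravi in UTC: 08:00-16:00, 21:10-22:00 (subtract 2h to convert from UTC+2).
Ana in UTC: 08:05-15:05, 18:55-21:45 (add 7h to convert from UTC-7).
Jun in UTC: 08:00-16:30, 18:50-21:30 (add 3h to convert from UTC-3).
Ulla ∩ Uma: 08:00-10:50, 11:55-14:25.
Ulla ∩ Uma ∩ Jonas: 08:40-10:50, 12:05-14:25.
Ulla ∩ Uma ∩ Jonas ∩ Ravi: 08:40-10:50, 12:05-14:25.
Ulla ∩ Uma ∩ Jonas ∩ Ravi ∩ Ana: 08:40-10:50, 12:05-14:25.
Ulla ∩ Uma ∩ Jonas ∩ Ravi ∩ Ana ∩ Jun: 08:40-10:50, 12:05-14:25.
The first common window of at least 25 minutes is 08:40-10:50, so the earliest start is 08:40.

08:40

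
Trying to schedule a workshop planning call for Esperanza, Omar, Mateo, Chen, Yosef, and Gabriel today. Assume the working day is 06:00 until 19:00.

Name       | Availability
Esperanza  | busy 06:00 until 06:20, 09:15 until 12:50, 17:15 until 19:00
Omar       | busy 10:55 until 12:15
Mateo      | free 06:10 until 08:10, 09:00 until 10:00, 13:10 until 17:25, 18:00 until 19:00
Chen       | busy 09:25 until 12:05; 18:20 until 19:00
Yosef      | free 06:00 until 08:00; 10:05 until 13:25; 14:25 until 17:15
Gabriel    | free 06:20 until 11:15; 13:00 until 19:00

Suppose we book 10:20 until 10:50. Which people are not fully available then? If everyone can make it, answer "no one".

Esperanza free: 06:20-09:15, 12:50-17:15 (invert busy blocks within the working day).
Omar free: 06:00-10:55, 12:15-19:00 (invert busy blocks within the working day).
Mateo free: 06:10-08:10, 09:00-10:00, 13:10-17:25, 18:00-19:00.
Chen free: 06:00-09:25, 12:05-18:20 (invert busy blocks within the working day).
Yosef free: 06:00-08:00, 10:05-13:25, 14:25-17:15.
Gabriel free: 06:20-11:15, 13:00-19:00.
Esperanza: not fully free for 10:20-10:50. Omar: free for 10:20-10:50. Mateo: not fully free for 10:20-10:50. Chen: not fully free for 10:20-10:50. Yosef: free for 10:20-10:50. Gabriel: free for 10:20-10:50.

Chen, Esperanza, Mateo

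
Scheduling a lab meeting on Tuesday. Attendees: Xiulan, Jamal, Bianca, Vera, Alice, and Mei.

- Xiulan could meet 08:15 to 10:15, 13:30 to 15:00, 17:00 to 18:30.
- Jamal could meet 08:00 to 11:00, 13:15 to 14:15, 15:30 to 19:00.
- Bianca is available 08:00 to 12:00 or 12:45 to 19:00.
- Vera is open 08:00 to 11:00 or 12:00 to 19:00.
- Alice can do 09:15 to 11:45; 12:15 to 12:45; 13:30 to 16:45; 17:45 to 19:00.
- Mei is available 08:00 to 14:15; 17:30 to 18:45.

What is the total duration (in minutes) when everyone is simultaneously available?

Xiulan ∩ Jamal: 08:15-10:15, 13:30-14:15, 17:00-18:30.
Xiulan ∩ Jamal ∩ Bianca: 08:15-10:15, 13:30-14:15, 17:00-18:30.
Xiulan ∩ Jamal ∩ Bianca ∩ Vera: 08:15-10:15, 13:30-14:15, 17:00-18:30.
Xiulan ∩ Jamal ∩ Bianca ∩ Vera ∩ Alice: 09:15-10:15, 13:30-14:15, 17:45-18:30.
Xiulan ∩ Jamal ∩ Bianca ∩ Vera ∩ Alice ∩ Mei: 09:15-10:15, 13:30-14:15, 17:45-18:30.
Summing the common windows: 60 + 45 + 45 = 150 minutes.

150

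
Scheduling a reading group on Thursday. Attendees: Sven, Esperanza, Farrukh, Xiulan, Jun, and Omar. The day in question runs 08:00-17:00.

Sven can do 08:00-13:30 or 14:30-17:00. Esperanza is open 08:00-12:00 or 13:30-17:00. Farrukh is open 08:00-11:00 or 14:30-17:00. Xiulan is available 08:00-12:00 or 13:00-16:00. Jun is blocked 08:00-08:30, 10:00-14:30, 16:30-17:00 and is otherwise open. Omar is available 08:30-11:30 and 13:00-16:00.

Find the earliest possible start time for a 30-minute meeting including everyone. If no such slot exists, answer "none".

08:30

Sven free: 08:00-13:30, 14:30-17:00.
Esperanza free: 08:00-12:00, 13:30-17:00.
Farrukh free: 08:00-11:00, 14:30-17:00.
Xiulan free: 08:00-12:00, 13:00-16:00.
Jun free: 08:30-10:00, 14:30-16:30 (invert busy blocks within the working day).
Omar free: 08:30-11:30, 13:00-16:00.
Sven ∩ Esperanza: 08:00-12:00, 14:30-17:00.
Sven ∩ Esperanza ∩ Farrukh: 08:00-11:00, 14:30-17:00.
Sven ∩ Esperanza ∩ Farrukh ∩ Xiulan: 08:00-11:00, 14:30-16:00.
Sven ∩ Esperanza ∩ Farrukh ∩ Xiulan ∩ Jun: 08:30-10:00, 14:30-16:00.
Sven ∩ Esperanza ∩ Farrukh ∩ Xiulan ∩ Jun ∩ Omar: 08:30-10:00, 14:30-16:00.
So the common availability across everyone is 08:30-10:00, 14:30-16:00.
The first common window of at least 30 minutes is 08:30-10:00, so the earliest start is 08:30.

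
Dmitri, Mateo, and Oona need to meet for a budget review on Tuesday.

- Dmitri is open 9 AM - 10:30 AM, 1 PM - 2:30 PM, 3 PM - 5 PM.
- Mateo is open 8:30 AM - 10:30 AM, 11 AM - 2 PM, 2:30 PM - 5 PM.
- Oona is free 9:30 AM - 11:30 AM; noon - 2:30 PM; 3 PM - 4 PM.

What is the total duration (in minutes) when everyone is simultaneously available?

180

Dmitri ∩ Mateo: 09:00-10:30, 13:00-14:00, 15:00-17:00.
Dmitri ∩ Mateo ∩ Oona: 09:30-10:30, 13:00-14:00, 15:00-16:00.
Summing the common windows: 60 + 60 + 60 = 180 minutes.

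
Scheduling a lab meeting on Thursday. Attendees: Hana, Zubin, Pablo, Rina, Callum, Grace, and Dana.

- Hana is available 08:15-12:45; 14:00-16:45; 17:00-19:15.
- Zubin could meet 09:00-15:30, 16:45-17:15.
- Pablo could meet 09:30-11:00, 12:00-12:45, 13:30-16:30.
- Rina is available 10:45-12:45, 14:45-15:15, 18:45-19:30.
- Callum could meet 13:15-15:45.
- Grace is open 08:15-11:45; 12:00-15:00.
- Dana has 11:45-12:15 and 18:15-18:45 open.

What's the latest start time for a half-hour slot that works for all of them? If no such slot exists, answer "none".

Hana ∩ Zubin: 09:00-12:45, 14:00-15:30, 17:00-17:15.
Hana ∩ Zubin ∩ Pablo: 09:30-11:00, 12:00-12:45, 14:00-15:30.
Hana ∩ Zubin ∩ Pablo ∩ Rina: 10:45-11:00, 12:00-12:45, 14:45-15:15.
Hana ∩ Zubin ∩ Pablo ∩ Rina ∩ Callum: 14:45-15:15.
Hana ∩ Zubin ∩ Pablo ∩ Rina ∩ Callum ∩ Grace: 14:45-15:00.
Hana ∩ Zubin ∩ Pablo ∩ Rina ∩ Callum ∩ Grace ∩ Dana: ∅.
There is no time when everyone is free.
No common window is at least 30 minutes long.

none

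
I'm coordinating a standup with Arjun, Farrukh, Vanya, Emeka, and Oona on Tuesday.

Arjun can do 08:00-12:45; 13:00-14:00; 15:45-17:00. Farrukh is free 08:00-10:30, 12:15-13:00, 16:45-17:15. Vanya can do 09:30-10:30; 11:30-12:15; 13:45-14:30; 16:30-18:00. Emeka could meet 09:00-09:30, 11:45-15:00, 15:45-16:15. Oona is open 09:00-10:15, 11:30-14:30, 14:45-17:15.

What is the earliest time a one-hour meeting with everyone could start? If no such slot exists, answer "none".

Arjun ∩ Farrukh: 08:00-10:30, 12:15-12:45, 16:45-17:00.
Arjun ∩ Farrukh ∩ Vanya: 09:30-10:30, 16:45-17:00.
Arjun ∩ Farrukh ∩ Vanya ∩ Emeka: ∅.
Arjun ∩ Farrukh ∩ Vanya ∩ Emeka ∩ Oona: ∅.
There is no time when everyone is free.
No common window is at least 60 minutes long.

none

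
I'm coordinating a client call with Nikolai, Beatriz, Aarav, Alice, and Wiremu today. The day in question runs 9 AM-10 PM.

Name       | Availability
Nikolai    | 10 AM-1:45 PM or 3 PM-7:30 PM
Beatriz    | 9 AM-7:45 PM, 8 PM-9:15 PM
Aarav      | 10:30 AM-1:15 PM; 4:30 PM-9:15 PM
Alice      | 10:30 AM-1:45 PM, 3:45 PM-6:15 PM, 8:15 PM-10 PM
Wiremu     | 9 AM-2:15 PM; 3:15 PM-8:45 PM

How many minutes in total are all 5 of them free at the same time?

270

Nikolai ∩ Beatriz: 10:00-13:45, 15:00-19:30.
Nikolai ∩ Beatriz ∩ Aarav: 10:30-13:15, 16:30-19:30.
Nikolai ∩ Beatriz ∩ Aarav ∩ Alice: 10:30-13:15, 16:30-18:15.
Nikolai ∩ Beatriz ∩ Aarav ∩ Alice ∩ Wiremu: 10:30-13:15, 16:30-18:15.
Summing the common windows: 165 + 105 = 270 minutes.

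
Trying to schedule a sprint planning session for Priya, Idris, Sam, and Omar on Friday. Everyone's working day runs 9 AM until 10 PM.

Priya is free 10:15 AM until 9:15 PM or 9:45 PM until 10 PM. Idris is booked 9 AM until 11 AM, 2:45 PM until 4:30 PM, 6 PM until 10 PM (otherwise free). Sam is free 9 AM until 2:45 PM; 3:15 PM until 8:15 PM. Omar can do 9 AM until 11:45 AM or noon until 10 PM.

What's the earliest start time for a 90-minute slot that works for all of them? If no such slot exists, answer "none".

Priya free: 10:15-21:15, 21:45-22:00.
Idris free: 11:00-14:45, 16:30-18:00 (invert busy blocks within the working day).
Sam free: 09:00-14:45, 15:15-20:15.
Omar free: 09:00-11:45, 12:00-22:00.
Priya ∩ Idris: 11:00-14:45, 16:30-18:00.
Priya ∩ Idris ∩ Sam: 11:00-14:45, 16:30-18:00.
Priya ∩ Idris ∩ Sam ∩ Omar: 11:00-11:45, 12:00-14:45, 16:30-18:00.
Those are the intersection windows.
The first common window of at least 90 minutes is 12:00-14:45, so the earliest start is 12:00.

12:00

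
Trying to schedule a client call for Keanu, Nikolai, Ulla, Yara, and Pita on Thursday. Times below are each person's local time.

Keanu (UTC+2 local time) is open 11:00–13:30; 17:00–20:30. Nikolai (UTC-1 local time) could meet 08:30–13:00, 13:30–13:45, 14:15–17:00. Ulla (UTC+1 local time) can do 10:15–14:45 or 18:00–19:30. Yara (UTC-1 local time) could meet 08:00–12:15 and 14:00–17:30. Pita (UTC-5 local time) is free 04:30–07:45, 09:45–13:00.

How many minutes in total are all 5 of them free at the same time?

180

Keanu in UTC: 09:00-11:30, 15:00-18:30 (subtract 2h to convert from UTC+2).
Nikolai in UTC: 09:30-14:00, 14:30-14:45, 15:15-18:00 (add 1h to convert from UTC-1).
Ulla in UTC: 09:15-13:45, 17:00-18:30 (subtract 1h to convert from UTC+1).
Yara in UTC: 09:00-13:15, 15:00-18:30 (add 1h to convert from UTC-1).
Pita in UTC: 09:30-12:45, 14:45-18:00 (add 5h to convert from UTC-5).
Keanu ∩ Nikolai: 09:30-11:30, 15:15-18:00.
Keanu ∩ Nikolai ∩ Ulla: 09:30-11:30, 17:00-18:00.
Keanu ∩ Nikolai ∩ Ulla ∩ Yara: 09:30-11:30, 17:00-18:00.
Keanu ∩ Nikolai ∩ Ulla ∩ Yara ∩ Pita: 09:30-11:30, 17:00-18:00.
Those are the intersection windows.
Summing the common windows: 120 + 60 = 180 minutes.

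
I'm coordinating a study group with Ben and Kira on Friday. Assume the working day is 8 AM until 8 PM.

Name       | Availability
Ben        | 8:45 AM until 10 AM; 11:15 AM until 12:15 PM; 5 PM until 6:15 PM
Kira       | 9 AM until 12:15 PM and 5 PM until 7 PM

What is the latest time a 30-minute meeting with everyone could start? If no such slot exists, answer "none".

17:45

Ben ∩ Kira: 09:00-10:00, 11:15-12:15, 17:00-18:15.
The last common window of at least 30 minutes is 17:00-18:15; a 30-minute meeting can start as late as 17:45 and still end by 18:15.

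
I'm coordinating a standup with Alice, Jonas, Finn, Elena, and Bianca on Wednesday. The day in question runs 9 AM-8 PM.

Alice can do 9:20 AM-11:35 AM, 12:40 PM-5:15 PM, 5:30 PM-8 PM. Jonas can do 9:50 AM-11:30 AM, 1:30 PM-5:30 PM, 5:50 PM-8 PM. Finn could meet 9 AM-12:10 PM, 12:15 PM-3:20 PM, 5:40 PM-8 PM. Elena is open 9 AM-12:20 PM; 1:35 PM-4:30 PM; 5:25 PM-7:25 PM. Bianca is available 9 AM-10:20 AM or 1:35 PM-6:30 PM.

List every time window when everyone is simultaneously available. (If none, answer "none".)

09:50-10:20, 13:35-15:20, 17:50-18:30

Alice ∩ Jonas: 09:50-11:30, 13:30-17:15, 17:50-20:00.
Alice ∩ Jonas ∩ Finn: 09:50-11:30, 13:30-15:20, 17:50-20:00.
Alice ∩ Jonas ∩ Finn ∩ Elena: 09:50-11:30, 13:35-15:20, 17:50-19:25.
Alice ∩ Jonas ∩ Finn ∩ Elena ∩ Bianca: 09:50-10:20, 13:35-15:20, 17:50-18:30.
So the common availability across everyone is 09:50-10:20, 13:35-15:20, 17:50-18:30.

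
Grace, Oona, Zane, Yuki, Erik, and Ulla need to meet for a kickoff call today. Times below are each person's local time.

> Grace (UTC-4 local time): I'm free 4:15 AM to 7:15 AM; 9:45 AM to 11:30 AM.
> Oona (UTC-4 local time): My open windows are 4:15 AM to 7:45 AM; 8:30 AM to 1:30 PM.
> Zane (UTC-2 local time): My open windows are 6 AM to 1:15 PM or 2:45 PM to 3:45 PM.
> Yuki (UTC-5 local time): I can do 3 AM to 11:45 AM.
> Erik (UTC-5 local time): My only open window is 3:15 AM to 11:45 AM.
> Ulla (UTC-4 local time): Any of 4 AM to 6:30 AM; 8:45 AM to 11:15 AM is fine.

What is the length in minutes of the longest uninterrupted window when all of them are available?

135

Grace in UTC: 08:15-11:15, 13:45-15:30 (add 4h to convert from UTC-4).
Oona in UTC: 08:15-11:45, 12:30-17:30 (add 4h to convert from UTC-4).
Zane in UTC: 08:00-15:15, 16:45-17:45 (add 2h to convert from UTC-2).
Yuki in UTC: 08:00-16:45 (add 5h to convert from UTC-5).
Erik in UTC: 08:15-16:45 (add 5h to convert from UTC-5).
Ulla in UTC: 08:00-10:30, 12:45-15:15 (add 4h to convert from UTC-4).
Grace ∩ Oona: 08:15-11:15, 13:45-15:30.
Grace ∩ Oona ∩ Zane: 08:15-11:15, 13:45-15:15.
Grace ∩ Oona ∩ Zane ∩ Yuki: 08:15-11:15, 13:45-15:15.
Grace ∩ Oona ∩ Zane ∩ Yuki ∩ Erik: 08:15-11:15, 13:45-15:15.
Grace ∩ Oona ∩ Zane ∩ Yuki ∩ Erik ∩ Ulla: 08:15-10:30, 13:45-15:15.
Those are the intersection windows.
The longest is 08:15-10:30 at 135 minutes.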